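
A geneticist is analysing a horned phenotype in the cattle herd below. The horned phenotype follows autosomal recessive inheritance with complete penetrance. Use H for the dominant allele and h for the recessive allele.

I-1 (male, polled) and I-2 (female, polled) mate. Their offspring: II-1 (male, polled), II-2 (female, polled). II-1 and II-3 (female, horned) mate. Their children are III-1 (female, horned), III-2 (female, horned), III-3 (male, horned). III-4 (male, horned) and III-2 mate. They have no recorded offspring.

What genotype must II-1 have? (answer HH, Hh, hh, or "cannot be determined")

From phenotype alone, II-1 is HH or Hh.
II-1 is polled so carries H and passed h to III-1 (hh), so II-1 is Hh.

Hh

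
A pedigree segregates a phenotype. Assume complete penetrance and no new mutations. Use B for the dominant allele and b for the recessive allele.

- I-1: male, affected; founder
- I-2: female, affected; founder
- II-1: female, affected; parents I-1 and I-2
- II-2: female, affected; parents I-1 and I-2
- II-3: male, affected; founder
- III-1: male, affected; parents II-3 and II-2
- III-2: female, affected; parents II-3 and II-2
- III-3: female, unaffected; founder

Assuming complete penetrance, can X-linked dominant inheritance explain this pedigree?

Yes

A consistent assignment under X-linked dominant exists: I-1 X^B Y, I-2 X^B X^B, II-1 X^B X^B, II-2 X^B X^B, II-3 X^B Y, III-1 X^B Y, III-2 X^B X^B, III-3 X^b X^b.
In this assignment every recorded phenotype matches its genotype and every non-founder's genotype is obtainable from its parents' genotypes, so the pedigree is consistent.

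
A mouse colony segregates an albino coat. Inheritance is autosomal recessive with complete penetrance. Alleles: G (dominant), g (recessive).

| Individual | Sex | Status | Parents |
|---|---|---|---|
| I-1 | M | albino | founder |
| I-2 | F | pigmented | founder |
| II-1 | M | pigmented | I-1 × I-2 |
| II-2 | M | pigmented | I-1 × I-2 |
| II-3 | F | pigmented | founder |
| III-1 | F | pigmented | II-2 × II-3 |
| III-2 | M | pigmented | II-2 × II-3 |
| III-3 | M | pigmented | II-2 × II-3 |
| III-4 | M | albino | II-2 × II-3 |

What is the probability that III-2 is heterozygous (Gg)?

II-2 is pigmented so carries G and received g from I-1 (gg), so II-2 is Gg.
II-3 is pigmented so carries G and passed g to III-4 (gg), so II-3 is Gg.
Their cross gives offspring ratios 1/4 GG : 1/2 Gg : 1/4 gg. Conditioning on III-2 being pigmented, P(Gg) = 1/2 / 3/4 = 2/3.

2/3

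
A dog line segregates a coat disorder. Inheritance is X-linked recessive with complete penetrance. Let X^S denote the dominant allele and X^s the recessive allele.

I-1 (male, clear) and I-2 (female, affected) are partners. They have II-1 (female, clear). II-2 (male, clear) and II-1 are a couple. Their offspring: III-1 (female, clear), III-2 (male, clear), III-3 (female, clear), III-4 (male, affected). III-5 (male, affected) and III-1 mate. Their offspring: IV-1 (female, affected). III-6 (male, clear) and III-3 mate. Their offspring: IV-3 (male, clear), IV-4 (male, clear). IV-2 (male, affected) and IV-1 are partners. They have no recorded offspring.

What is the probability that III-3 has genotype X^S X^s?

II-2 is clear, so II-2 is X^S Y.
II-1 is clear so carries S and received s from I-2 (X^s X^s), so II-1 is X^S X^s.
Their cross gives offspring ratios 1/2 X^S X^S : 1/2 X^S X^s. Conditioning on III-3 being clear, P(X^S X^s) = 1/2 / 1 = 1/2 before taking III-3's own offspring into account.
III-6 is clear, so III-6 is X^S Y.
Now use III-3's offspring. Probability of each recorded status — clear son IV-3: 1/2 if III-3 is X^S X^s, 1 if X^S X^S; clear son IV-4: 1/2 if III-3 is X^S X^s, 1 if X^S X^S.
Bayes: P(X^S X^s) = 1/2·1/4 / (1/2·1/4 + 1/2·1) = 1/5.

1/5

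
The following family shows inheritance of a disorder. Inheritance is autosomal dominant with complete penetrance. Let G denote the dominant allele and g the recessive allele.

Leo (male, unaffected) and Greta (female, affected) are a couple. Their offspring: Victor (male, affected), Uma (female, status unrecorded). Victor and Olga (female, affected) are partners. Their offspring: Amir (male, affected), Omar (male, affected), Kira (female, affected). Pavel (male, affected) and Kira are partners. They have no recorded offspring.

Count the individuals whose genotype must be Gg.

1

Obligate heterozygotes: Victor is affected so carries G and received g from Leo (gg), so Victor is Gg.
Every other individual is either homozygous by phenotype or has at least one consistent homozygous assignment, so the count is 1.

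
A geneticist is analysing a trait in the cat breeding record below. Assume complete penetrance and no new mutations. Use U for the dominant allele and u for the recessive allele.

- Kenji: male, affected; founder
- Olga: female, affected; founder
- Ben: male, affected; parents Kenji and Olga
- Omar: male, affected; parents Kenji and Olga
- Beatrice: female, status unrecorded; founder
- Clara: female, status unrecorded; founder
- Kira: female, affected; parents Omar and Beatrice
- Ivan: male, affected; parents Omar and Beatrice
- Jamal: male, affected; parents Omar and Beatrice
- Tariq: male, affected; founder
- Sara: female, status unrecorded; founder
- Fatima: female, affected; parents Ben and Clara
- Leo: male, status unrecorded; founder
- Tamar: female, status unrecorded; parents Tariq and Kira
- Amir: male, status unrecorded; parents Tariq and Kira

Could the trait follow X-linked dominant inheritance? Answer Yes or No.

A consistent assignment under X-linked dominant exists: Kenji X^U Y, Olga X^U X^U, Ben X^U Y, Omar X^U Y, Beatrice X^U X^U, Clara X^U X^U, Kira X^U X^U, Ivan X^U Y, Jamal X^U Y, Tariq X^U Y, Sara X^U X^U, Fatima X^U X^U, Leo X^U Y, Tamar X^U X^U, Amir X^U Y.
In this assignment every recorded phenotype matches its genotype and every non-founder's genotype is obtainable from its parents' genotypes, so the pedigree is consistent.

Yes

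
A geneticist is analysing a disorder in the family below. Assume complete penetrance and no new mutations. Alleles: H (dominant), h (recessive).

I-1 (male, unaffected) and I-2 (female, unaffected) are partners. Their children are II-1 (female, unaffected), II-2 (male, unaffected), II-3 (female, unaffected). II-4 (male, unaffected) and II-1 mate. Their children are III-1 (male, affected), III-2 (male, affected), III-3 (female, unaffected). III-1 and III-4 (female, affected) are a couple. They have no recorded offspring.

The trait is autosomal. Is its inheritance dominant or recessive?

II-4 and II-1 are both unaffected yet have an affected child III-1. Under dominance, an affected child requires at least one affected parent, so the trait cannot be dominant.

recessive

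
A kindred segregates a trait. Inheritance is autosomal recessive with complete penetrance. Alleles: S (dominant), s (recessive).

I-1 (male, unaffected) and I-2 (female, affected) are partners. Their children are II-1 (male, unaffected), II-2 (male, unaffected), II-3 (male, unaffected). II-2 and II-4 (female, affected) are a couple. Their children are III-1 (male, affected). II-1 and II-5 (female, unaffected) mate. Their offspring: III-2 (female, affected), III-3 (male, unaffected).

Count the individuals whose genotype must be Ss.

4

Obligate heterozygotes: II-1 is unaffected so carries S and received s from I-2 (ss), so II-1 is Ss; II-2 is unaffected so carries S and received s from I-2 (ss), so II-2 is Ss; II-3 is unaffected so carries S and received s from I-2 (ss), so II-3 is Ss; II-5 is unaffected so carries S and passed s to III-2 (ss), so II-5 is Ss.
Every other individual is either homozygous by phenotype or has at least one consistent homozygous assignment, so the count is 4.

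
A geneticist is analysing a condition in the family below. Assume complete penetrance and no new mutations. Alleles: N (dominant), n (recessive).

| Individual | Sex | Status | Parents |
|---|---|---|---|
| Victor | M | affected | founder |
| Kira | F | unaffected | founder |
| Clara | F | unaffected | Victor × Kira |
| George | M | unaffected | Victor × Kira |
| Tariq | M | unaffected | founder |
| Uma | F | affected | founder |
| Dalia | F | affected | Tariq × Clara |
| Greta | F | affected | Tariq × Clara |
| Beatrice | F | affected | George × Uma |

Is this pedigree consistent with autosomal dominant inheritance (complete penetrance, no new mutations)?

No

Under autosomal dominant, Dalia (affected, female) cannot arise from Tariq (unaffected) × Clara (unaffected).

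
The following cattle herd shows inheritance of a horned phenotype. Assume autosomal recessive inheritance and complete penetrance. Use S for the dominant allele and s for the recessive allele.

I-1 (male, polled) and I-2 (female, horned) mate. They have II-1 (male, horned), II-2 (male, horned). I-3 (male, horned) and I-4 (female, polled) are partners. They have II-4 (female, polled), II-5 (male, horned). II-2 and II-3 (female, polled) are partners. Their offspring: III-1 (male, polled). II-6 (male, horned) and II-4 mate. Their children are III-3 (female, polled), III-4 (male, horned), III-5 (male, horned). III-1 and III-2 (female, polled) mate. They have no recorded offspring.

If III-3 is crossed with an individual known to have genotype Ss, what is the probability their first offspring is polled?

III-3 is polled so carries S and received s from II-6 (ss), so III-3 is Ss.
The cross gives 1/4 SS : 1/2 Ss : 1/4 ss, so P(offspring is polled) = 3/4.

3/4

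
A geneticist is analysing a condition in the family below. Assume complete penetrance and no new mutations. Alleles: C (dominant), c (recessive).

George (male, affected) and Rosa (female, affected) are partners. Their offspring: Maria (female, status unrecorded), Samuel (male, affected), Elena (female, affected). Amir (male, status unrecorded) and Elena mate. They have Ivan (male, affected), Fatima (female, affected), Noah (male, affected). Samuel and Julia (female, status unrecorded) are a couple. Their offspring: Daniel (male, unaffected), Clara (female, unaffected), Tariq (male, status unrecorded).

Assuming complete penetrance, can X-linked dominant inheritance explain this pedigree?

No

Under X-linked dominant, Clara (unaffected, female) cannot arise from Samuel (affected) × Julia (unrecorded).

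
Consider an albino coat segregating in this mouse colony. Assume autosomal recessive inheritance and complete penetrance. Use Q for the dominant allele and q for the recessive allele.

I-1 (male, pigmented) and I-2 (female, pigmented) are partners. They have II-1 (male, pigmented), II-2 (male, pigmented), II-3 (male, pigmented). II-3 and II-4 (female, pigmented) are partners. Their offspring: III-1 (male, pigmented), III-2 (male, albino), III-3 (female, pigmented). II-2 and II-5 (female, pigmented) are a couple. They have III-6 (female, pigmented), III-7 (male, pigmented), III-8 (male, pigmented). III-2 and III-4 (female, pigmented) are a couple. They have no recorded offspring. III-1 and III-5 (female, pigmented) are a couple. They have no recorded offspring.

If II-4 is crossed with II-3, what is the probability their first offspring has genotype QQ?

II-4 is pigmented so carries Q and passed q to III-2 (qq), so II-4 is Qq.
II-3 is pigmented so carries Q and passed q to III-2 (qq), so II-3 is Qq.
The cross gives 1/4 QQ : 1/2 Qq : 1/4 qq, so P(offspring has genotype QQ) = 1/4.

1/4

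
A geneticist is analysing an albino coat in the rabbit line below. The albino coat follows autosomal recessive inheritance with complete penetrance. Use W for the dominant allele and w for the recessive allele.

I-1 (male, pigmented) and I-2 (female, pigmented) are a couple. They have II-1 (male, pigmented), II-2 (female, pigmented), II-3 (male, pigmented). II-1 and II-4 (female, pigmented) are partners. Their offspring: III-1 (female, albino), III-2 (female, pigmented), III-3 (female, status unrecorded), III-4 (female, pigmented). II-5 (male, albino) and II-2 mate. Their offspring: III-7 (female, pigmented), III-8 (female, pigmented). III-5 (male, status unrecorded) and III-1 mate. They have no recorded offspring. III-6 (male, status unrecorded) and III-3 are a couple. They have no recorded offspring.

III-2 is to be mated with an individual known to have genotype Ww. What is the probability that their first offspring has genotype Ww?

1/2

II-1 is pigmented so carries W and passed w to III-1 (ww), so II-1 is Ww.
II-4 is pigmented so carries W and passed w to III-1 (ww), so II-4 is Ww.
III-2 is a pigmented offspring of II-1 (Ww) × II-4 (Ww), whose cross gives 1/4 WW : 1/2 Ww : 1/4 ww; conditioning on being pigmented, III-2 is WW with probability 1/3, Ww with probability 2/3.
Summing over parental genotype combinations, P(offspring has genotype Ww) = 1/3·1/2 + 2/3·1/2 = 1/2.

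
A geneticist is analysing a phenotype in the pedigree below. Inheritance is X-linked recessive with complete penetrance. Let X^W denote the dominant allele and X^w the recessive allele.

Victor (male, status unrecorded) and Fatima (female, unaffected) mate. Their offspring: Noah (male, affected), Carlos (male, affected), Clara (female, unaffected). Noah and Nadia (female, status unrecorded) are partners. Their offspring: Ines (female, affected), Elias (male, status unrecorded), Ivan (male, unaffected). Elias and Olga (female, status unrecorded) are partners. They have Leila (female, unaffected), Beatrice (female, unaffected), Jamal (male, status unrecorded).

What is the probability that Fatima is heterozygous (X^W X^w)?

1

Fatima is unaffected so carries W and passed w to Noah (X^w Y), so Fatima is X^W X^w, giving P(X^W X^w) = 1.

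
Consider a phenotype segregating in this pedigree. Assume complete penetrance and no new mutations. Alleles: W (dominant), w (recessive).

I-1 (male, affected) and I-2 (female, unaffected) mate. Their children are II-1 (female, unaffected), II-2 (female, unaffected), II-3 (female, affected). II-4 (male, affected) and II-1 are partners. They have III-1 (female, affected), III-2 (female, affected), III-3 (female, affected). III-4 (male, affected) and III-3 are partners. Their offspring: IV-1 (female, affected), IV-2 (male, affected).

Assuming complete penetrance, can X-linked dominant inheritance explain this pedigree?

Under X-linked dominant, II-1 (unaffected, female) cannot arise from I-1 (affected) × I-2 (unaffected).

No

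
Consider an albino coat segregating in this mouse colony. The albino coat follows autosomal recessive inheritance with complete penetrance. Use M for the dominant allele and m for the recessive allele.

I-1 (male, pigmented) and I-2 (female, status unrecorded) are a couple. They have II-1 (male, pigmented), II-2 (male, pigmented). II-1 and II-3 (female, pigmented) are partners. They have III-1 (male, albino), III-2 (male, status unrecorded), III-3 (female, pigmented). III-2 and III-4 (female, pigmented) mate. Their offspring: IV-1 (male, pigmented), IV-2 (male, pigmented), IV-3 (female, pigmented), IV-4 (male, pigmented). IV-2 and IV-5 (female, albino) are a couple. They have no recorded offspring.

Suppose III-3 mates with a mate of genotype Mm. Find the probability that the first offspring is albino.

II-1 is pigmented so carries M and passed m to III-1 (mm), so II-1 is Mm.
II-3 is pigmented so carries M and passed m to III-1 (mm), so II-3 is Mm.
III-3 is a pigmented offspring of II-1 (Mm) × II-3 (Mm), whose cross gives 1/4 MM : 1/2 Mm : 1/4 mm; conditioning on being pigmented, III-3 is MM with probability 1/3, Mm with probability 2/3.
Summing over parental genotype combinations, P(offspring is albino) = 2/3·1/4 = 1/6.

1/6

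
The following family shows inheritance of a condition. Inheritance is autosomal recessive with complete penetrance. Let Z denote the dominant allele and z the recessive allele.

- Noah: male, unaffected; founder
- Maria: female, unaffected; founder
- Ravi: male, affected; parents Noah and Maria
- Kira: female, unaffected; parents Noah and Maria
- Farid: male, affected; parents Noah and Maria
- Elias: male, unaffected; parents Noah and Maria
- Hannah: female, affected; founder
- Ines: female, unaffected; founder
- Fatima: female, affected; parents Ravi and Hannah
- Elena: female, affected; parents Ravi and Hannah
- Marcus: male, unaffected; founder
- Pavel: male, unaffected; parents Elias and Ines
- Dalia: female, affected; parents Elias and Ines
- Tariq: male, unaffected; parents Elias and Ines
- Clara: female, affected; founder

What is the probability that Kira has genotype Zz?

2/3

Noah is unaffected so carries Z and passed z to Ravi (zz), so Noah is Zz.
Maria is unaffected so carries Z and passed z to Ravi (zz), so Maria is Zz.
Their cross gives offspring ratios 1/4 ZZ : 1/2 Zz : 1/4 zz. Conditioning on Kira being unaffected, P(Zz) = 1/2 / 3/4 = 2/3.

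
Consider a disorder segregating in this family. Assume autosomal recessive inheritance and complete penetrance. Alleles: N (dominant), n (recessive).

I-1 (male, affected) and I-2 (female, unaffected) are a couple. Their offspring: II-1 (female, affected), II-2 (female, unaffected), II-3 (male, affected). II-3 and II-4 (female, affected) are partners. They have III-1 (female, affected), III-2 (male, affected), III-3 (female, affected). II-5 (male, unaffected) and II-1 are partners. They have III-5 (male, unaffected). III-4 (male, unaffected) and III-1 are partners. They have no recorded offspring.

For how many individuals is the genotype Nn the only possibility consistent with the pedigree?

3

Obligate heterozygotes: I-2 is unaffected so carries N and passed n to II-1 (nn), so I-2 is Nn; II-2 is unaffected so carries N and received n from I-1 (nn), so II-2 is Nn; III-5 is unaffected so carries N and received n from II-1 (nn), so III-5 is Nn.
Every other individual is either homozygous by phenotype or has at least one consistent homozygous assignment, so the count is 3.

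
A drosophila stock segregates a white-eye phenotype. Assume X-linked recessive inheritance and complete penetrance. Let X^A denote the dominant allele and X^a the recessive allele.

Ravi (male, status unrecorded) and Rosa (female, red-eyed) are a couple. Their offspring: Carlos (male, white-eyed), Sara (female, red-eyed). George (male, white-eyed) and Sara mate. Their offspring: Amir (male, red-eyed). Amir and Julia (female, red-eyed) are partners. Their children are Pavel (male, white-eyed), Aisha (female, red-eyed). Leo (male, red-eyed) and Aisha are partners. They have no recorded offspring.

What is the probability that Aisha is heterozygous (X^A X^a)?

1/2

Amir is red-eyed, so Amir is X^A Y.
Julia is red-eyed so carries A and passed a to Pavel (X^a Y), so Julia is X^A X^a.
Their cross gives offspring ratios 1/2 X^A X^A : 1/2 X^A X^a. Conditioning on Aisha being red-eyed, P(X^A X^a) = 1/2 / 1 = 1/2.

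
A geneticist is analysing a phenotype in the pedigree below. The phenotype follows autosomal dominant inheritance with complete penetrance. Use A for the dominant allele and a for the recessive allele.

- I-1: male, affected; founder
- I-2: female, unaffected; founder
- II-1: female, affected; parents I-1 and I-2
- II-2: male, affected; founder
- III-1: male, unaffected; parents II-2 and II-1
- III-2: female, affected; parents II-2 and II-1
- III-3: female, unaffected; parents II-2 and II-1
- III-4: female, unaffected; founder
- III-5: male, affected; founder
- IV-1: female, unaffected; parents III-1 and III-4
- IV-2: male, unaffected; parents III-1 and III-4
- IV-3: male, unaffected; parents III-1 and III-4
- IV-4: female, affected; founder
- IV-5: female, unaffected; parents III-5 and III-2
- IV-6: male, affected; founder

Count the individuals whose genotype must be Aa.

4

Obligate heterozygotes: II-1 is affected so carries A and received a from I-2 (aa), so II-1 is Aa; II-2 is affected so carries A and passed a to III-1 (aa), so II-2 is Aa; III-2 is affected so carries A and passed a to IV-5 (aa), so III-2 is Aa; III-5 is affected so carries A and passed a to IV-5 (aa), so III-5 is Aa.
Every other individual is either homozygous by phenotype or has at least one consistent homozygous assignment, so the count is 4.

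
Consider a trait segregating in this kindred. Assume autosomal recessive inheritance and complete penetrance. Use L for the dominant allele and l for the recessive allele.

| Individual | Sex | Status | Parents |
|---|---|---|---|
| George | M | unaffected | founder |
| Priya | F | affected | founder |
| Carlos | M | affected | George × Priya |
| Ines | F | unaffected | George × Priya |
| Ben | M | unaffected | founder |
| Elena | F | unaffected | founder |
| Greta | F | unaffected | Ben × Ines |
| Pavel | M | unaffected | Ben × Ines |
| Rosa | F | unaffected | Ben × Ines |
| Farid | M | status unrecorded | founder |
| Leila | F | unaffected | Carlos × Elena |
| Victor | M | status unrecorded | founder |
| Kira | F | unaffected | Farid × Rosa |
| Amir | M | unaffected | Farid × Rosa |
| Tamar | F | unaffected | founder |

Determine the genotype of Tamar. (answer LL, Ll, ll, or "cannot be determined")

cannot be determined

Tamar's phenotype allows LL or Ll, and no parent or child forces a single allele at both positions; consistent genotype assignments exist with Tamar as LL or Ll.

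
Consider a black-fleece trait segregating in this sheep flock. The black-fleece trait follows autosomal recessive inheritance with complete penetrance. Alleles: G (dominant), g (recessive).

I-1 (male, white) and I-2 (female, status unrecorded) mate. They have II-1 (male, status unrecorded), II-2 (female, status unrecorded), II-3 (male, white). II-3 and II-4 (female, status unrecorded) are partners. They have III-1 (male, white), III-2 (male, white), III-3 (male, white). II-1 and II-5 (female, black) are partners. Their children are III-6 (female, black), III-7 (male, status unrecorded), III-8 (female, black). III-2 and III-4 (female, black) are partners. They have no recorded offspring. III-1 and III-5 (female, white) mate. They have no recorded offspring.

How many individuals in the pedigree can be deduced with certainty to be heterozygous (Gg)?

No individual's genotype is forced to Gg by the pedigree, so the count is 0.

0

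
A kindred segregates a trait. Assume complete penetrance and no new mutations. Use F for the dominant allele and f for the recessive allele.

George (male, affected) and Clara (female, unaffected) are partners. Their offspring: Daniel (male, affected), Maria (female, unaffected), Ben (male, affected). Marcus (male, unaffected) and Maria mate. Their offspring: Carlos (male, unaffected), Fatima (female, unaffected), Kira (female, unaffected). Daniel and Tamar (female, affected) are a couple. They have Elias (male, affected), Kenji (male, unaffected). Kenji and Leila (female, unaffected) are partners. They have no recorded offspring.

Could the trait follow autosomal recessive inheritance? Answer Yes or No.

No

Under autosomal recessive, Kenji (unaffected, male) cannot arise from Daniel (affected) × Tamar (affected).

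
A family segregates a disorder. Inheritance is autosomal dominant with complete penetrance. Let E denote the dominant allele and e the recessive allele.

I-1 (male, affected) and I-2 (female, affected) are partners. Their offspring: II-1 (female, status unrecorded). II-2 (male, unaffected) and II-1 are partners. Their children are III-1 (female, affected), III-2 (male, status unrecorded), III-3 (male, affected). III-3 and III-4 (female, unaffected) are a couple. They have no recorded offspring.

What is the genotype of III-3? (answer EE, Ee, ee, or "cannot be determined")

From phenotype alone, III-3 is EE or Ee.
III-3 is affected so carries E and received e from II-2 (ee), so III-3 is Ee.

Ee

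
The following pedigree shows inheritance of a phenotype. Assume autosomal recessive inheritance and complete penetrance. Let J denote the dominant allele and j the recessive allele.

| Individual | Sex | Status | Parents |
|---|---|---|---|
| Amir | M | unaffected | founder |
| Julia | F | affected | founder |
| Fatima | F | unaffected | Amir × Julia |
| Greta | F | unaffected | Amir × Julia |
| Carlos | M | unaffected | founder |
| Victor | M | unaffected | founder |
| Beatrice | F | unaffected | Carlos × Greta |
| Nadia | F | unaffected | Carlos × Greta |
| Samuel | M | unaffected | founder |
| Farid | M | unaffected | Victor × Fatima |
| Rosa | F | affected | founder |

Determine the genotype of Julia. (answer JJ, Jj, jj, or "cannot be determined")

Julia is affected, so Julia is jj.

jj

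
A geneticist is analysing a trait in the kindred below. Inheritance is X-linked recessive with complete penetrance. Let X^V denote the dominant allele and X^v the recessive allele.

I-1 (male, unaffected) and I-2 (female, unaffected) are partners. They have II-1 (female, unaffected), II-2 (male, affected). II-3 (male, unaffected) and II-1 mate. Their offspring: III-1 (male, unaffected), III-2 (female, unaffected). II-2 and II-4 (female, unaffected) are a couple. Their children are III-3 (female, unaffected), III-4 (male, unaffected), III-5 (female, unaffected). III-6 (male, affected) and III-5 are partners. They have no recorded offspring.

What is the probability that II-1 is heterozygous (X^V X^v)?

1/3

I-1 is unaffected, so I-1 is X^V Y.
I-2 is unaffected so carries V and passed v to II-2 (X^v Y), so I-2 is X^V X^v.
Their cross gives offspring ratios 1/2 X^V X^V : 1/2 X^V X^v. Conditioning on II-1 being unaffected, P(X^V X^v) = 1/2 / 1 = 1/2 before taking II-1's own offspring into account.
II-3 is unaffected, so II-3 is X^V Y.
Now use II-1's offspring. Probability of each recorded status — unaffected son III-1: 1/2 if II-1 is X^V X^v, 1 if X^V X^V. (III-2: equally likely either way, so uninformative.)
Bayes: P(X^V X^v) = 1/2·1/2 / (1/2·1/2 + 1/2·1) = 1/3.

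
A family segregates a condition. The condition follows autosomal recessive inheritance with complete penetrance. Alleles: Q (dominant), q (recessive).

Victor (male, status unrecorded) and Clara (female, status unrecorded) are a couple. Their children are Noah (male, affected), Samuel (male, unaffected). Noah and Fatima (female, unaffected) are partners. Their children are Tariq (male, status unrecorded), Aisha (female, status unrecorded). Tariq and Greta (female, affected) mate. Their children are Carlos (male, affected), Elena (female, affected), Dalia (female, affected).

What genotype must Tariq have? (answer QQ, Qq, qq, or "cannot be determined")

Tariq's phenotype is unrecorded, and no parent or child forces a single allele at both positions; consistent genotype assignments exist with Tariq as Qq or qq.

cannot be determined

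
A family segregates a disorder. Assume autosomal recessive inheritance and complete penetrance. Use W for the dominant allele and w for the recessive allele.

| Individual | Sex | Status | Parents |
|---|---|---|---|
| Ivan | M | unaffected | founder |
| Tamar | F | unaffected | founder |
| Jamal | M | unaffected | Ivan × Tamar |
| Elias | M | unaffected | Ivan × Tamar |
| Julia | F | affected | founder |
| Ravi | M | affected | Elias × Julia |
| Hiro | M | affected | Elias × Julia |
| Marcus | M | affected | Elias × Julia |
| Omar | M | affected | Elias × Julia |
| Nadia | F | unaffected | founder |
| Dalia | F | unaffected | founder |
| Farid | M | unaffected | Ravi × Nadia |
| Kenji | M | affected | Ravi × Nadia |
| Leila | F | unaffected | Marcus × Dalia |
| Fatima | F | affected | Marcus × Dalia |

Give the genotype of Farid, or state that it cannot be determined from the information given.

From phenotype alone, Farid is WW or Ww.
Farid is unaffected so carries W and received w from Ravi (ww), so Farid is Ww.

Ww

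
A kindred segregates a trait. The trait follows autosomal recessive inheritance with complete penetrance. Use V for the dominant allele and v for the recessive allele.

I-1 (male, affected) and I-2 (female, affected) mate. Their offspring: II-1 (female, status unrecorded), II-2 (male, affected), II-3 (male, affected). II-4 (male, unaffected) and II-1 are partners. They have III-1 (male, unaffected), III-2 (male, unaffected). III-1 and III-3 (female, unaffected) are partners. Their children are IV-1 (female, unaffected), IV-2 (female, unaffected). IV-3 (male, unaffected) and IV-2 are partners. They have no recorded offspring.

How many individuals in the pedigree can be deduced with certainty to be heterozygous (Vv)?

Obligate heterozygotes: III-1 is unaffected so carries V and received v from II-1 (vv), so III-1 is Vv; III-2 is unaffected so carries V and received v from II-1 (vv), so III-2 is Vv.
Every other individual is either homozygous by phenotype or has at least one consistent homozygous assignment, so the count is 2.

2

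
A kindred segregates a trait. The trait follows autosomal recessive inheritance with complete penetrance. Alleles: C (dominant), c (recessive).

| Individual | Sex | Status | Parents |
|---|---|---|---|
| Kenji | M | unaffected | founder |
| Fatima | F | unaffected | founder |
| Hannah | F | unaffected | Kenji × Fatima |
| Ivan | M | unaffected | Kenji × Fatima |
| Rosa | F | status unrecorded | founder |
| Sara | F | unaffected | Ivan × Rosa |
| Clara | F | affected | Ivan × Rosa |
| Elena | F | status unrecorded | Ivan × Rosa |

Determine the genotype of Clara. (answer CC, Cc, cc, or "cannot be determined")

cc

Clara is affected, so Clara is cc.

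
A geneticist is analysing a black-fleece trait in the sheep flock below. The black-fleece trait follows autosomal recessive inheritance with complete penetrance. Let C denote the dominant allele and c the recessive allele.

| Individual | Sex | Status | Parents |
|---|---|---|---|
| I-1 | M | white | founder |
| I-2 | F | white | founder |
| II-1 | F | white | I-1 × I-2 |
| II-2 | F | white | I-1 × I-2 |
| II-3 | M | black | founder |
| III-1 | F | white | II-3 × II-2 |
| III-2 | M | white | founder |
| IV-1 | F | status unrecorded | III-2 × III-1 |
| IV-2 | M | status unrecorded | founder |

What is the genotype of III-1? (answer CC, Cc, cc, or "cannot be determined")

Cc

From phenotype alone, III-1 is CC or Cc.
III-1 is white so carries C and received c from II-3 (cc), so III-1 is Cc.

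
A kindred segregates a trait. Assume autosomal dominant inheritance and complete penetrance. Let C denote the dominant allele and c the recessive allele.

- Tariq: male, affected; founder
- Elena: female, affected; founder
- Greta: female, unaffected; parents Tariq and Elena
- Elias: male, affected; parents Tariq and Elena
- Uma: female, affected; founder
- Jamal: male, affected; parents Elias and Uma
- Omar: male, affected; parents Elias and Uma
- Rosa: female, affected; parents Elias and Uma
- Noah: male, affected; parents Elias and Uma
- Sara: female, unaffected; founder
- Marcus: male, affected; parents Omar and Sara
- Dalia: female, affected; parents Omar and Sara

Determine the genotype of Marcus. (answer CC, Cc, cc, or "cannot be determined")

From phenotype alone, Marcus is CC or Cc.
Marcus is affected so carries C and received c from Sara (cc), so Marcus is Cc.

Cc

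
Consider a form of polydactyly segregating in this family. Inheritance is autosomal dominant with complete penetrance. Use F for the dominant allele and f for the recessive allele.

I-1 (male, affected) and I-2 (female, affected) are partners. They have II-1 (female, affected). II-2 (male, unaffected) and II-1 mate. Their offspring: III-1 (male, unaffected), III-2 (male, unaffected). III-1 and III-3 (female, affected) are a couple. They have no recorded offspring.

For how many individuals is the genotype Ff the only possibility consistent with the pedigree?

1

Obligate heterozygotes: II-1 is affected so carries F and passed f to III-1 (ff), so II-1 is Ff.
Every other individual is either homozygous by phenotype or has at least one consistent homozygous assignment, so the count is 1.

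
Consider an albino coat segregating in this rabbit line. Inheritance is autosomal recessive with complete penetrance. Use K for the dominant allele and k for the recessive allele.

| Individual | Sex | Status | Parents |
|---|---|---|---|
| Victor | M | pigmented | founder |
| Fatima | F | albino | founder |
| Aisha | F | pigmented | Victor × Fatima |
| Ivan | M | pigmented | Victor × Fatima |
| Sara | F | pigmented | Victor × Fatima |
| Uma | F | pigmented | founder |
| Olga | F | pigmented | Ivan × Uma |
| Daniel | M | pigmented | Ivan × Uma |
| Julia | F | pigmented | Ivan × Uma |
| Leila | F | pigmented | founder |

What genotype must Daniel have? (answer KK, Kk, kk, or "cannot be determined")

cannot be determined

Daniel's phenotype allows KK or Kk, and no parent or child forces a single allele at both positions; consistent genotype assignments exist with Daniel as KK or Kk.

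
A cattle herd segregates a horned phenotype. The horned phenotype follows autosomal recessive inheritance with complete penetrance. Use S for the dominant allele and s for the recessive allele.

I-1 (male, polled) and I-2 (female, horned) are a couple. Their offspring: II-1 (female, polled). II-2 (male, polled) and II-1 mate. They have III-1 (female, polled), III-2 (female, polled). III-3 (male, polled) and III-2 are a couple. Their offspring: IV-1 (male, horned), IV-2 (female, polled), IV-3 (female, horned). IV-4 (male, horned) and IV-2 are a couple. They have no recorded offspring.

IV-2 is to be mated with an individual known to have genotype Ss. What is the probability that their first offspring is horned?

III-3 is polled so carries S and passed s to IV-1 (ss), so III-3 is Ss.
III-2 is polled so carries S and passed s to IV-1 (ss), so III-2 is Ss.
IV-2 is a polled offspring of III-3 (Ss) × III-2 (Ss), whose cross gives 1/4 SS : 1/2 Ss : 1/4 ss; conditioning on being polled, IV-2 is SS with probability 1/3, Ss with probability 2/3.
Summing over parental genotype combinations, P(offspring is horned) = 2/3·1/4 = 1/6.

1/6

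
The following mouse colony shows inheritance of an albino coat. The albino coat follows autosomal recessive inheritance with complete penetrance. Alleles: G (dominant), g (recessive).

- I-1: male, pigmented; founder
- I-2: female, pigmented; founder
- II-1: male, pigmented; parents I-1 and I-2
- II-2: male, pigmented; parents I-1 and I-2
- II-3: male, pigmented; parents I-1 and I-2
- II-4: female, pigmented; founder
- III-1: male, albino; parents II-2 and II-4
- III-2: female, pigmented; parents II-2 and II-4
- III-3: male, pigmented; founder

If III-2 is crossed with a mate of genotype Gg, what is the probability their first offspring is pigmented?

II-2 is pigmented so carries G and passed g to III-1 (gg), so II-2 is Gg.
II-4 is pigmented so carries G and passed g to III-1 (gg), so II-4 is Gg.
III-2 is a pigmented offspring of II-2 (Gg) × II-4 (Gg), whose cross gives 1/4 GG : 1/2 Gg : 1/4 gg; conditioning on being pigmented, III-2 is GG with probability 1/3, Gg with probability 2/3.
Summing over parental genotype combinations, P(offspring is pigmented) = 1/3·1 + 2/3·3/4 = 5/6.

5/6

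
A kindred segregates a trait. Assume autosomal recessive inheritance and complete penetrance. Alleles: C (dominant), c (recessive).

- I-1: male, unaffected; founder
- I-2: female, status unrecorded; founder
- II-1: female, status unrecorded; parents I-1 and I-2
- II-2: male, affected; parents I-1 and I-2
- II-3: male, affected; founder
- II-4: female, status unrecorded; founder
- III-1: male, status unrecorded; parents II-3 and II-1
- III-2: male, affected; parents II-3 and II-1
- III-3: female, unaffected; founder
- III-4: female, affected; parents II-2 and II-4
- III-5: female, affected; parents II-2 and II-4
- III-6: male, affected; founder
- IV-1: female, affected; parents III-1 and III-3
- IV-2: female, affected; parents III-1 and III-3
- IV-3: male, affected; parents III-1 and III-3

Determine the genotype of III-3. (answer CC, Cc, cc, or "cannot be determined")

Cc

From phenotype alone, III-3 is CC or Cc.
III-3 is unaffected so carries C and passed c to IV-1 (cc), so III-3 is Cc.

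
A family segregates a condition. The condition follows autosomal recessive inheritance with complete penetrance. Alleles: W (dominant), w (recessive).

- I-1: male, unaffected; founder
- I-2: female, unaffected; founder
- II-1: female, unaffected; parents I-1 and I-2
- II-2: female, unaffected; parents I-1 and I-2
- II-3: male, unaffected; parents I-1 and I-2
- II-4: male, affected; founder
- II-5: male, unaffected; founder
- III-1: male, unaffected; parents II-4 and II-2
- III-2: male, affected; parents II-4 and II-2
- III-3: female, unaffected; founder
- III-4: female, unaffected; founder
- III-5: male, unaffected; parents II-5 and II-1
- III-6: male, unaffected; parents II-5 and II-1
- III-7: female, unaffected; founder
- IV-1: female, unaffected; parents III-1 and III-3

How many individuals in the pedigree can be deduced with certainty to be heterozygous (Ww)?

2

Obligate heterozygotes: II-2 is unaffected so carries W and passed w to III-2 (ww), so II-2 is Ww; III-1 is unaffected so carries W and received w from II-4 (ww), so III-1 is Ww.
Every other individual is either homozygous by phenotype or has at least one consistent homozygous assignment, so the count is 2.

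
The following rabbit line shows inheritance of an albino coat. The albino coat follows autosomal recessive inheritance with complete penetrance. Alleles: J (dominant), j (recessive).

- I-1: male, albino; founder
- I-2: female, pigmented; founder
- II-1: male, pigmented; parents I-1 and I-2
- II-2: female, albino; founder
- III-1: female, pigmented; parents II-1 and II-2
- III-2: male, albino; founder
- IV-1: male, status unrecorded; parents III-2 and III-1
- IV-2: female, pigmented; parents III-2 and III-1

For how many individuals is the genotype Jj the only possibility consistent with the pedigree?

Obligate heterozygotes: II-1 is pigmented so carries J and received j from I-1 (jj), so II-1 is Jj; III-1 is pigmented so carries J and received j from II-2 (jj), so III-1 is Jj; IV-2 is pigmented so carries J and received j from III-2 (jj), so IV-2 is Jj.
Every other individual is either homozygous by phenotype or has at least one consistent homozygous assignment, so the count is 3.

3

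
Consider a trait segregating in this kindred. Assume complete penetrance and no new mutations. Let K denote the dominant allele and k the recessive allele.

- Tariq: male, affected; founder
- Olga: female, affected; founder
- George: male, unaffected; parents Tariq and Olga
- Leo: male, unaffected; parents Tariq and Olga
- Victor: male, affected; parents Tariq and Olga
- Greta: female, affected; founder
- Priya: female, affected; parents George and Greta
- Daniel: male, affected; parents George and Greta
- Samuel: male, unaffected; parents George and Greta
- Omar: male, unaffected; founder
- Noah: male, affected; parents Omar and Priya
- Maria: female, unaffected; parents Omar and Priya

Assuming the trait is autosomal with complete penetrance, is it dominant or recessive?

dominant

Tariq and Olga are both affected yet have an unaffected child George. Under a recessive model two affected parents are homozygous and every child would be affected, so the trait cannot be recessive.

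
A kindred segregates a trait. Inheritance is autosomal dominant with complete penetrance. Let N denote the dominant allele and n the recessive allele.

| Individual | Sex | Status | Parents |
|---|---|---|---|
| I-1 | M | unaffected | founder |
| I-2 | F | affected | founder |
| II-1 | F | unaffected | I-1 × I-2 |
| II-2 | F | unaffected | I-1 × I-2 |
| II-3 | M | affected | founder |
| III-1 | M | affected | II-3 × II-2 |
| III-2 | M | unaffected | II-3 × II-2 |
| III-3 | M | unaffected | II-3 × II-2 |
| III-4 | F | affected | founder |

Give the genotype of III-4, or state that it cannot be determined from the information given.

cannot be determined

III-4's phenotype allows NN or Nn, and no parent or child forces a single allele at both positions; consistent genotype assignments exist with III-4 as NN or Nn.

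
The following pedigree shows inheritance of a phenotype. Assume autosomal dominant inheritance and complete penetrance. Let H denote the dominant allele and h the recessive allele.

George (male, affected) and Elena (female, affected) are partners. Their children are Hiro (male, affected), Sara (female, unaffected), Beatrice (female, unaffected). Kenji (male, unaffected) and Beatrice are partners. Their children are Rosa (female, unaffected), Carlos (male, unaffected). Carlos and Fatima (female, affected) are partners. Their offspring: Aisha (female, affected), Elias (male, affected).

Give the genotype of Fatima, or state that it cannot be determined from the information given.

cannot be determined

Fatima's phenotype allows HH or Hh, and no parent or child forces a single allele at both positions; consistent genotype assignments exist with Fatima as HH or Hh.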